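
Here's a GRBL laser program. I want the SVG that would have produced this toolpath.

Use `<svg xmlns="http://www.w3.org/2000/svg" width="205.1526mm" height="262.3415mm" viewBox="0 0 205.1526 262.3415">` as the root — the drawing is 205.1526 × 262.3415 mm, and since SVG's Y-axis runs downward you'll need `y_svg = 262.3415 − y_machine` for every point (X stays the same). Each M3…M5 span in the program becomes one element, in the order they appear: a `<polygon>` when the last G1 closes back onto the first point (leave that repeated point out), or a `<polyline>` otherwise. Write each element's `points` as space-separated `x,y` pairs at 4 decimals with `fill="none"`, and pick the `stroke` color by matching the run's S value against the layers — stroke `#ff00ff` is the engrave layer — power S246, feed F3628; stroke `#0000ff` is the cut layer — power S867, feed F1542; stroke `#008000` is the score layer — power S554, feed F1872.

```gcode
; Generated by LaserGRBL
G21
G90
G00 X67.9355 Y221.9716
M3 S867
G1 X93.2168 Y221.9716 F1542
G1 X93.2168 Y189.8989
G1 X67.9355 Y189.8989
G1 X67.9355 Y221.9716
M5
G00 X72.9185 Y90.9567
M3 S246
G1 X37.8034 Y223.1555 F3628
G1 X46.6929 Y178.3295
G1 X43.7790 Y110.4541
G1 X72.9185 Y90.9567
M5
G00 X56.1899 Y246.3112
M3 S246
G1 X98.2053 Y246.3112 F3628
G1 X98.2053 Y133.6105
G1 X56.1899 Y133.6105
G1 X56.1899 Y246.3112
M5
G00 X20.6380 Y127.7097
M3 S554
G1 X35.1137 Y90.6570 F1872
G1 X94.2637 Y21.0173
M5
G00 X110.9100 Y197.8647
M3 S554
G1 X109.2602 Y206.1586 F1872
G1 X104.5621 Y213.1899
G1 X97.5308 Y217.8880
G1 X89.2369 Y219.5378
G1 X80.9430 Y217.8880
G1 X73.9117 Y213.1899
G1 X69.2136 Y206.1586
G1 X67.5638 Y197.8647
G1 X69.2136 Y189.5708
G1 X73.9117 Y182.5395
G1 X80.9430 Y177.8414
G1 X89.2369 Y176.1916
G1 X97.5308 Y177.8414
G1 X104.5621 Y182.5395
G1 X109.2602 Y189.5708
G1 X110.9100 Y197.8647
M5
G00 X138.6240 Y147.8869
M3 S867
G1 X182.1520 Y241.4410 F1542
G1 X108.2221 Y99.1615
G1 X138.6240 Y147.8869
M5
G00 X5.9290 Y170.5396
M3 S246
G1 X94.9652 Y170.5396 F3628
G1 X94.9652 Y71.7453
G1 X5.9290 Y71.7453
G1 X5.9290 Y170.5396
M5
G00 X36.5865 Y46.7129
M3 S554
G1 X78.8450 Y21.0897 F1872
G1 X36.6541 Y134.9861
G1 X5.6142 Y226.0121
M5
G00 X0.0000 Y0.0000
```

y_svg = 262.3415 − y_m.

[1] S867→`#0000ff` (cut); closed run; points: 67.9355,40.3699 93.2168,40.3699 93.2168,72.4426 67.9355,72.4426

[2] S246→`#ff00ff` (engrave); closed run; points: 72.9185,171.3848 37.8034,39.1860 46.6929,84.0120 43.7790,151.8874

[3] S246→`#ff00ff` (engrave); closed run; points: 56.1899,16.0303 98.2053,16.0303 98.2053,128.7310 56.1899,128.7310

[4] S554→`#008000` (score); open run; points: 20.6380,134.6318 35.1137,171.6845 94.2637,241.3242

[5] S554→`#008000` (score); closed run; points: 110.9100,64.4768 109.2602,56.1829 104.5621,49.1516 97.5308,44.4535 89.2369,42.8037 80.9430,44.4535 73.9117,49.1516 69.2136,56.1829 67.5638,64.4768 69.2136,72.7707 73.9117,79.8020 80.9430,84.5001 89.2369,86.1499 97.5308,84.5001 104.5621,79.8020 109.2602,72.7707

[6] S867→`#0000ff` (cut); closed run; points: 138.6240,114.4546 182.1520,20.9005 108.2221,163.1800

[7] S246→`#ff00ff` (engrave); closed run; points: 5.9290,91.8019 94.9652,91.8019 94.9652,190.5962 5.9290,190.5962

[8] S554→`#008000` (score); open run; points: 36.5865,215.6286 78.8450,241.2518 36.6541,127.3554 5.6142,36.3294

<svg xmlns="http://www.w3.org/2000/svg" width="205.1526mm" height="262.3415mm" viewBox="0 0 205.1526 262.3415">
  <polygon points="67.9355,40.3699 93.2168,40.3699 93.2168,72.4426 67.9355,72.4426" fill="none" stroke="#0000ff"/>
  <polygon points="72.9185,171.3848 37.8034,39.1860 46.6929,84.0120 43.7790,151.8874" fill="none" stroke="#ff00ff"/>
  <polygon points="56.1899,16.0303 98.2053,16.0303 98.2053,128.7310 56.1899,128.7310" fill="none" stroke="#ff00ff"/>
  <polyline points="20.6380,134.6318 35.1137,171.6845 94.2637,241.3242" fill="none" stroke="#008000"/>
  <polygon points="110.9100,64.4768 109.2602,56.1829 104.5621,49.1516 97.5308,44.4535 89.2369,42.8037 80.9430,44.4535 73.9117,49.1516 69.2136,56.1829 67.5638,64.4768 69.2136,72.7707 73.9117,79.8020 80.9430,84.5001 89.2369,86.1499 97.5308,84.5001 104.5621,79.8020 109.2602,72.7707" fill="none" stroke="#008000"/>
  <polygon points="138.6240,114.4546 182.1520,20.9005 108.2221,163.1800" fill="none" stroke="#0000ff"/>
  <polygon points="5.9290,91.8019 94.9652,91.8019 94.9652,190.5962 5.9290,190.5962" fill="none" stroke="#ff00ff"/>
  <polyline points="36.5865,215.6286 78.8450,241.2518 36.6541,127.3554 5.6142,36.3294" fill="none" stroke="#008000"/>
</svg>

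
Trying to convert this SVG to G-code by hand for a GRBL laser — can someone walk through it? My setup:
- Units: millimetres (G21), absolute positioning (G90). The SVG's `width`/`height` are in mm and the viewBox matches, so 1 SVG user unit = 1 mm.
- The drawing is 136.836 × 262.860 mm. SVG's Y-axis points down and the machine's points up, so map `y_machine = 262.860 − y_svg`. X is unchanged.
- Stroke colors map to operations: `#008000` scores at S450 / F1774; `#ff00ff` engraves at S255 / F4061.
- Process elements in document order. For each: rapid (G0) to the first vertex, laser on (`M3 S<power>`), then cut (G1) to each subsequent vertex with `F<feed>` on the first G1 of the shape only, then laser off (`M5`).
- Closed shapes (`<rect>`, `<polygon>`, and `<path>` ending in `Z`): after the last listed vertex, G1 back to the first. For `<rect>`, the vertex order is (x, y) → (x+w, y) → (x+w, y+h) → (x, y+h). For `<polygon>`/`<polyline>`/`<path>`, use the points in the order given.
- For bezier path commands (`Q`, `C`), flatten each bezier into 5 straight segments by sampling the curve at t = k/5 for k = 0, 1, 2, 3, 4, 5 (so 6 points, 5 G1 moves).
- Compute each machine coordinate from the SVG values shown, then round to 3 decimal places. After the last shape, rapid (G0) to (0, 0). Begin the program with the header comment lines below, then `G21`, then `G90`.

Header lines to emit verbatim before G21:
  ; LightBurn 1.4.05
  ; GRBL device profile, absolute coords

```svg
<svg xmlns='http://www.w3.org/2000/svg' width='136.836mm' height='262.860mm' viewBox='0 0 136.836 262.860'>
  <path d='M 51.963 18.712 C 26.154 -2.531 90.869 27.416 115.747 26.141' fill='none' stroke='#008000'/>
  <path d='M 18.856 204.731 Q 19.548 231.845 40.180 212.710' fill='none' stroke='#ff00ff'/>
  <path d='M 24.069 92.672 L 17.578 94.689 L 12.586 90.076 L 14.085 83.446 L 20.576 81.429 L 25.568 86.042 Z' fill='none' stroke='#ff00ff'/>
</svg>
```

viewBox `0 0 136.836 262.860` with mm width/height → 1 unit = 1 mm. Flip: y_m = 262.860 − y_svg.

**Shape 1** — `<path>` cubic bezier, stroke `#008000` → score (S450, F1774). Control points (SVG): P0=(51.963,18.712), P1=(26.154,-2.531), P2=(90.869,27.416), P3=(115.747,26.141); sampled at t=k/5. Machine vertices: (51.963,244.148) → (46.298,251.410) → (56.101,250.343) → (75.115,244.901) → (97.083,239.041) → (115.747,236.719). Open path.

**Shape 2** — `<path>` quadratic bezier, stroke `#ff00ff` → engrave (S255, F4061). Control points (SVG): P0=(18.856,204.731), P1=(19.548,231.845), P2=(40.180,212.710); sampled at t=k/5. Machine vertices: (18.856,58.129) → (19.930,49.133) → (22.600,43.838) → (26.865,42.242) → (32.725,44.346) → (40.180,50.150). Open path.

**Shape 3** — `<path>` regular polygon, stroke `#ff00ff` → engrave (S255, F4061). Machine vertices: (24.069,170.188) → (17.578,168.171) → (12.586,172.784) → (14.085,179.414) → (20.576,181.431) → (25.568,176.818) → (24.069,170.188). Closed: final G1 returns to the first vertex.

; LightBurn 1.4.05
; GRBL device profile, absolute coords
G21
G90
G0 X51.963 Y244.148
M3 S450
G1 X46.298 Y251.410 F1774
G1 X56.101 Y250.343
G1 X75.115 Y244.901
G1 X97.083 Y239.041
G1 X115.747 Y236.719
M5
G0 X18.856 Y58.129
M3 S255
G1 X19.930 Y49.133 F4061
G1 X22.600 Y43.838
G1 X26.865 Y42.242
G1 X32.725 Y44.346
G1 X40.180 Y50.150
M5
G0 X24.069 Y170.188
M3 S255
G1 X17.578 Y168.171 F4061
G1 X12.586 Y172.784
G1 X14.085 Y179.414
G1 X20.576 Y181.431
G1 X25.568 Y176.818
G1 X24.069 Y170.188
M5
G0 X0.000 Y0.000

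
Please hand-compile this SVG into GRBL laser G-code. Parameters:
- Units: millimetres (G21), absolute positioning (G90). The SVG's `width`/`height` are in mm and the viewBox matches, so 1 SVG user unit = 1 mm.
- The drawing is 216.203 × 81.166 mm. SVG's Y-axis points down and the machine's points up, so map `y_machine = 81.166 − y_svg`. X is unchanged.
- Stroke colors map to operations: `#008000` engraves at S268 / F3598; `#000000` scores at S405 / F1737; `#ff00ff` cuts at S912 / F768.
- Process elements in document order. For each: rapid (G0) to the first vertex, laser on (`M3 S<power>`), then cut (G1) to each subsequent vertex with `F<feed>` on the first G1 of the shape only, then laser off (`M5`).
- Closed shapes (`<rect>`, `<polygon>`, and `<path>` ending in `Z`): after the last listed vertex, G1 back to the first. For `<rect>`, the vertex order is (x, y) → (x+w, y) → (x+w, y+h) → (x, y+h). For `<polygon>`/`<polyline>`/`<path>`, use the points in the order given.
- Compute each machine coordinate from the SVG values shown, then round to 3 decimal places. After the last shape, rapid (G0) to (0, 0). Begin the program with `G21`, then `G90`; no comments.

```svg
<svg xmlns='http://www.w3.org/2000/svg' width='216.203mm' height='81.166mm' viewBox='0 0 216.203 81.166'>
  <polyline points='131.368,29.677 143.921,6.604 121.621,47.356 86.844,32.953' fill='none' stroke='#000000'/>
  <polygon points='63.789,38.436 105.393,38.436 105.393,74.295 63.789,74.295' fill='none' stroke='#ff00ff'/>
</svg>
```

G21
G90
G0 X131.368 Y51.489
M3 S405
G1 X143.921 Y74.562 F1737
G1 X121.621 Y33.810
G1 X86.844 Y48.213
M5
G0 X63.789 Y42.730
M3 S912
G1 X105.393 Y42.730 F768
G1 X105.393 Y6.871
G1 X63.789 Y6.871
G1 X63.789 Y42.730
M5
G0 X0.000 Y0.000

1 u = 1 mm; y_m = 81.166 − y.

[1] `<polyline>` open polyline, #000000→score S405 F1737: (131.368,51.489) → (143.921,74.562) → (121.621,33.810) → (86.844,48.213)

[2] `<polygon>` rectangle, #ff00ff→cut S912 F768: (63.789,42.730) → (105.393,42.730) → (105.393,6.871) → (63.789,6.871) → (63.789,42.730) (closed)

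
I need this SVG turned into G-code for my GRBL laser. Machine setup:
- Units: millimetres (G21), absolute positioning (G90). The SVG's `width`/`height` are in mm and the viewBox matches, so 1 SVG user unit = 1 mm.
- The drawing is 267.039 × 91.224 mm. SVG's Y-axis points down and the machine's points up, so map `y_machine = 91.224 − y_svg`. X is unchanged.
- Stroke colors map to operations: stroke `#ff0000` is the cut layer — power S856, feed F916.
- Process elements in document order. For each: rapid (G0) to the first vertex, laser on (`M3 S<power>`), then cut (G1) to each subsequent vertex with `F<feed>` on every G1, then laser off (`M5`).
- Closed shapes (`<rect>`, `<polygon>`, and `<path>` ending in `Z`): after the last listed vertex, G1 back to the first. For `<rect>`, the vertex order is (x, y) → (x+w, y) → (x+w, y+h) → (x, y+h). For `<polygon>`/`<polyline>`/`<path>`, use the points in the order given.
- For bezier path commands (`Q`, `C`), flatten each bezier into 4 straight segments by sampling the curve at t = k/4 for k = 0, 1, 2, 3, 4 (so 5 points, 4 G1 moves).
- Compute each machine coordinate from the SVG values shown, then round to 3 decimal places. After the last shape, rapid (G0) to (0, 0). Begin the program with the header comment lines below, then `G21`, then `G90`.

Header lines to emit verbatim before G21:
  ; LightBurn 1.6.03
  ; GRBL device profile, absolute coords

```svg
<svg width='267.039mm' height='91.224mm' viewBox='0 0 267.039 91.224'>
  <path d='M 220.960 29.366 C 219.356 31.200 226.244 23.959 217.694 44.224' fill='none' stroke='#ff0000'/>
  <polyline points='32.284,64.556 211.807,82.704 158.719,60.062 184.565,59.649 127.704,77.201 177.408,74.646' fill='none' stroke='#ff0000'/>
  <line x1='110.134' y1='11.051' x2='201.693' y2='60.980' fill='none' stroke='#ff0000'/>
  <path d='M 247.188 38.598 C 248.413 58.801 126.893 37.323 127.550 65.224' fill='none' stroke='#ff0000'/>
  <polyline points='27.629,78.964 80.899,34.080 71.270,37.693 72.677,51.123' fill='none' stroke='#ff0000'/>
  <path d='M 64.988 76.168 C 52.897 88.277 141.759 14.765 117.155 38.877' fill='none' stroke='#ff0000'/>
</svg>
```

; LightBurn 1.6.03
; GRBL device profile, absolute coords
G21
G90
G0 X220.960 Y61.858
M3 S856
G1 X220.975 Y61.612 F916
G1 X221.932 Y61.341 F916
G1 X221.586 Y57.613 F916
G1 X217.694 Y47.000 F916
M5
G0 X32.284 Y26.668
M3 S856
G1 X211.807 Y8.520 F916
G1 X158.719 Y31.162 F916
G1 X184.565 Y31.575 F916
G1 X127.704 Y14.023 F916
G1 X177.408 Y16.578 F916
M5
G0 X110.134 Y80.173
M3 S856
G1 X201.693 Y30.244 F916
M5
G0 X247.188 Y52.626
M3 S856
G1 X228.919 Y43.866 F916
G1 X187.582 Y42.200 F916
G1 X146.139 Y39.090 F916
G1 X127.550 Y26.000 F916
M5
G0 X27.629 Y12.260
M3 S856
G1 X80.899 Y57.144 F916
G1 X71.270 Y53.531 F916
G1 X72.677 Y40.101 F916
M5
G0 X64.988 Y15.056
M3 S856
G1 X71.498 Y19.165 F916
G1 X95.764 Y38.203 F916
G1 X117.683 Y54.990 F916
G1 X117.155 Y52.347 F916
M5
G0 X0.000 Y0.000

Since the viewBox matches the mm dimensions, user units are millimetres directly. The only transform is the Y-flip y_m = 91.224 − y_svg.

Shape 1 is a cubic bezier drawn with `<path>`. Its stroke #ff0000 means cut at S856, F916. After flipping Y the toolpath is (220.960,61.858) → (220.975,61.612) → (221.932,61.341) → (221.586,57.613) → (217.694,47.000).

Shape 2 is a open polyline drawn with `<polyline>`. Its stroke #ff0000 means cut at S856, F916. After flipping Y the toolpath is (32.284,26.668) → (211.807,8.520) → (158.719,31.162) → (184.565,31.575) → (127.704,14.023) → (177.408,16.578).

Shape 3 is a line segment drawn with `<line>`. Its stroke #ff0000 means cut at S856, F916. After flipping Y the toolpath is (110.134,80.173) → (201.693,30.244).

Shape 4 is a cubic bezier drawn with `<path>`. Its stroke #ff0000 means cut at S856, F916. After flipping Y the toolpath is (247.188,52.626) → (228.919,43.866) → (187.582,42.200) → (146.139,39.090) → (127.550,26.000).

Shape 5 is a open polyline drawn with `<polyline>`. Its stroke #ff0000 means cut at S856, F916. After flipping Y the toolpath is (27.629,12.260) → (80.899,57.144) → (71.270,53.531) → (72.677,40.101).

Shape 6 is a cubic bezier drawn with `<path>`. Its stroke #ff0000 means cut at S856, F916. After flipping Y the toolpath is (64.988,15.056) → (71.498,19.165) → (95.764,38.203) → (117.683,54.990) → (117.155,52.347).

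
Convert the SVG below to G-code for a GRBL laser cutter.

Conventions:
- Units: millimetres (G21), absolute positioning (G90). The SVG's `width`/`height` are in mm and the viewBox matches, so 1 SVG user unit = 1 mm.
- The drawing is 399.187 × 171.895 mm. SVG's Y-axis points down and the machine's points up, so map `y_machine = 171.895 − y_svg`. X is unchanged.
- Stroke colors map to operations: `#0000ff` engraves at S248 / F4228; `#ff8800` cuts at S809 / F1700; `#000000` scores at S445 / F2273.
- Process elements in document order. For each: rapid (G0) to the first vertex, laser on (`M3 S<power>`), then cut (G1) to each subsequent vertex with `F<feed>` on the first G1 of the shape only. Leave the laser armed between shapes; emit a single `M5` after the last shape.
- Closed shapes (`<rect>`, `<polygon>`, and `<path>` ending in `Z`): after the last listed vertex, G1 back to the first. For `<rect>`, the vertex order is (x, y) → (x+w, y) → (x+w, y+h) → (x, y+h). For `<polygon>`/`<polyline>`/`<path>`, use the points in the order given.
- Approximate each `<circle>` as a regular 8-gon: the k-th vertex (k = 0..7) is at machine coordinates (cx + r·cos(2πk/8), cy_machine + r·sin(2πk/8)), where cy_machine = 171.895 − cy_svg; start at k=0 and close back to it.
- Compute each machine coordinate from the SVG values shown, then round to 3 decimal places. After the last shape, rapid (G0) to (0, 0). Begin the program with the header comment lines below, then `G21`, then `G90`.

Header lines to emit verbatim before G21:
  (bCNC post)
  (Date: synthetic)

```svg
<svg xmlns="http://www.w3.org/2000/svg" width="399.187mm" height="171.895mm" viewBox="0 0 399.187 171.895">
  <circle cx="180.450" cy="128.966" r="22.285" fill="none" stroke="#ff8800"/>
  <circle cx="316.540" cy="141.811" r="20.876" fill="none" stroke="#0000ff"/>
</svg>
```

(bCNC post)
(Date: synthetic)
G21
G90
G0 X202.735 Y42.929
M3 S809
G1 X196.208 Y58.687 F1700
G1 X180.450 Y65.214
G1 X164.692 Y58.687
G1 X158.165 Y42.929
G1 X164.692 Y27.171
G1 X180.450 Y20.644
G1 X196.208 Y27.171
G1 X202.735 Y42.929
G0 X337.416 Y30.084
M3 S248
G1 X331.302 Y44.846 F4228
G1 X316.540 Y50.960
G1 X301.778 Y44.846
G1 X295.664 Y30.084
G1 X301.778 Y15.322
G1 X316.540 Y9.208
G1 X331.302 Y15.322
G1 X337.416 Y30.084
M5
G0 X0.000 Y0.000

1 u = 1 mm; y_m = 171.895 − y.

[1] `<circle>` circle, #ff8800→cut S809 F1700: (202.735,42.929) → (196.208,58.687) → (180.450,65.214) → (164.692,58.687) → (158.165,42.929) → (164.692,27.171) → (180.450,20.644) → (196.208,27.171) → (202.735,42.929) (closed)

[2] `<circle>` circle, #0000ff→engrave S248 F4228: (337.416,30.084) → (331.302,44.846) → (316.540,50.960) → (301.778,44.846) → (295.664,30.084) → (301.778,15.322) → (316.540,9.208) → (331.302,15.322) → (337.416,30.084) (closed)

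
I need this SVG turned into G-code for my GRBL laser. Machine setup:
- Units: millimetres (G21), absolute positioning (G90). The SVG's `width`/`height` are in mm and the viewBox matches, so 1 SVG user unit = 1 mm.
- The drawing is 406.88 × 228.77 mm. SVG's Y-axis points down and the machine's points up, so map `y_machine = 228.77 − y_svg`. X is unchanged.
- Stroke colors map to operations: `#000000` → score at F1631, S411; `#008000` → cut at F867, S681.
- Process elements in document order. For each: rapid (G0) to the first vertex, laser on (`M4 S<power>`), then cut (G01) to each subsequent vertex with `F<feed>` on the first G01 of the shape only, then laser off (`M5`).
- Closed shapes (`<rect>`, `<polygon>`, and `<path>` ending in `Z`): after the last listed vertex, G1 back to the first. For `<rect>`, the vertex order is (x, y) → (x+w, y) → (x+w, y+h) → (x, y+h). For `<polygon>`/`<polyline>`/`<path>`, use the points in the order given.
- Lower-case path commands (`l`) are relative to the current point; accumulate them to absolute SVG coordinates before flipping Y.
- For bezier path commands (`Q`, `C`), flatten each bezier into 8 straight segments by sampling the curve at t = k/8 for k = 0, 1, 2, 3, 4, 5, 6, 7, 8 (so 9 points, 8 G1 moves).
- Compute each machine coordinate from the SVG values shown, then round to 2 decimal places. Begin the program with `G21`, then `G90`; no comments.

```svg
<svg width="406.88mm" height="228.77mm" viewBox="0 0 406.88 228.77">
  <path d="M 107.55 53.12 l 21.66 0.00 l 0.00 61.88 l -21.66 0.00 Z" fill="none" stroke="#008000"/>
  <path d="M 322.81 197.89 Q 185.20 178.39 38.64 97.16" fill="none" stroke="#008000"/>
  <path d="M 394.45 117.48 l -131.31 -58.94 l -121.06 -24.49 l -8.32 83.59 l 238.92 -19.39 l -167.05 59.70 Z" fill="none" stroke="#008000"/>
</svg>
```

G21
G90
G0 X107.55 Y175.65
M4 S681
G01 X129.21 Y175.65 F867
G01 X129.21 Y113.77
G01 X107.55 Y113.77
G01 X107.55 Y175.65
M5
G0 X322.81 Y30.88
M4 S681
G01 X288.27 Y36.72 F867
G01 X253.45 Y44.49
G01 X218.34 Y54.19
G01 X182.96 Y65.81
G01 X147.30 Y79.37
G01 X111.36 Y94.85
G01 X75.14 Y112.27
G01 X38.64 Y131.61
M5
G0 X394.45 Y111.29
M4 S681
G01 X263.14 Y170.23 F867
G01 X142.08 Y194.72
G01 X133.76 Y111.13
G01 X372.68 Y130.52
G01 X205.63 Y70.82
G01 X394.45 Y111.29
M5

Since the viewBox matches the mm dimensions, user units are millimetres directly. The only transform is the Y-flip y_m = 228.77 − y_svg.

Shape 1 is a rectangle drawn with `<path>`. Its stroke #008000 means cut at S681, F867. After flipping Y the toolpath is (107.55,175.65) → (129.21,175.65) → (129.21,113.77) → (107.55,113.77) → (107.55,175.65), returning to the start.

Shape 2 is a quadratic bezier drawn with `<path>`. Its stroke #008000 means cut at S681, F867. After flipping Y the toolpath is (322.81,30.88) → (288.27,36.72) → (253.45,44.49) → (218.34,54.19) → (182.96,65.81) → (147.30,79.37) → (111.36,94.85) → (75.14,112.27) → (38.64,131.61).

Shape 3 is a closed polygon drawn with `<path>`. Its stroke #008000 means cut at S681, F867. After flipping Y the toolpath is (394.45,111.29) → (263.14,170.23) → (142.08,194.72) → (133.76,111.13) → (372.68,130.52) → (205.63,70.82) → (394.45,111.29), returning to the start.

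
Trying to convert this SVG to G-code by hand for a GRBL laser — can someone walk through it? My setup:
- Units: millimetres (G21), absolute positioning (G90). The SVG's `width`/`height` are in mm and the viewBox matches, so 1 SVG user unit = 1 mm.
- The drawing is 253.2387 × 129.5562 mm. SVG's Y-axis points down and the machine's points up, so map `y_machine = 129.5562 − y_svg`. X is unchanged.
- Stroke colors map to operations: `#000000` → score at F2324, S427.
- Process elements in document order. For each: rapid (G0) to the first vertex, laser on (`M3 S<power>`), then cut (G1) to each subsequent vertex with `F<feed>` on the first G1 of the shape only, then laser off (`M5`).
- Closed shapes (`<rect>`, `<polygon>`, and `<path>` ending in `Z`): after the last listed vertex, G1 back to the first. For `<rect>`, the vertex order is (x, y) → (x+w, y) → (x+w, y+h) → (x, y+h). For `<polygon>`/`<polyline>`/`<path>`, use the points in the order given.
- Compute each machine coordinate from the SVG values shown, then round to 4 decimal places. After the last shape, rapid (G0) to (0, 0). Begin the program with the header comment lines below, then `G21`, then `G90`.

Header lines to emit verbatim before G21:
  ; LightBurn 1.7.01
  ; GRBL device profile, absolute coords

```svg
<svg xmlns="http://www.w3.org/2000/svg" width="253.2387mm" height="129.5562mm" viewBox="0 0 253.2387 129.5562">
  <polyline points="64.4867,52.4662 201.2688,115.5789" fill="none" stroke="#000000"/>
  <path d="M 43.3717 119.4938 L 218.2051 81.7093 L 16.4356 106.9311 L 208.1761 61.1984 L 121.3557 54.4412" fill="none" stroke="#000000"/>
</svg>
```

1 u = 1 mm; y_m = 129.5562 − y.

[1] `<polyline>` line segment, #000000→score S427 F2324: (64.4867,77.0900) → (201.2688,13.9773)

[2] `<path>` open polyline, #000000→score S427 F2324: (43.3717,10.0624) → (218.2051,47.8469) → (16.4356,22.6251) → (208.1761,68.3578) → (121.3557,75.1150)

; LightBurn 1.7.01
; GRBL device profile, absolute coords
G21
G90
G0 X64.4867 Y77.0900
M3 S427
G1 X201.2688 Y13.9773 F2324
M5
G0 X43.3717 Y10.0624
M3 S427
G1 X218.2051 Y47.8469 F2324
G1 X16.4356 Y22.6251
G1 X208.1761 Y68.3578
G1 X121.3557 Y75.1150
M5
G0 X0.0000 Y0.0000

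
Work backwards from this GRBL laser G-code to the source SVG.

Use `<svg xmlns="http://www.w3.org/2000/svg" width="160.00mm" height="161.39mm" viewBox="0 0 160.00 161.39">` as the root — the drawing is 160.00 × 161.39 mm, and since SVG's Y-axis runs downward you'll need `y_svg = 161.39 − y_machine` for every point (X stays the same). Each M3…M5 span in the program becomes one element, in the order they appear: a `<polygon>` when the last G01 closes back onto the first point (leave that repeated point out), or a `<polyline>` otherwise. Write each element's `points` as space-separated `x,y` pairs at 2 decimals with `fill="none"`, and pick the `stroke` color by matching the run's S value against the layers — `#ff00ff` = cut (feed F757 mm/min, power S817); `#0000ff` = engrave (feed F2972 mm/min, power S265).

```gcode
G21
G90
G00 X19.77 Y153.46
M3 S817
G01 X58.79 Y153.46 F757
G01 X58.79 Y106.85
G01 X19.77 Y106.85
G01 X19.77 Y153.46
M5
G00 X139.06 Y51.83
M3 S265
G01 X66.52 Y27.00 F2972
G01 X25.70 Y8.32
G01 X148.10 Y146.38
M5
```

Each laser-on run becomes one SVG element. Flip Y back into SVG space with y_svg = 161.39 − y_machine.

Run 1: power S817 maps to stroke `#ff00ff` (cut). The run returns to its start, so emit a `<polygon>` with points (Y-flipped): 19.77,7.93 58.79,7.93 58.79,54.54 19.77,54.54.

Run 2: S265 ⇒ engrave layer `#0000ff`. The run is open, so emit a `<polyline>` with points (Y-flipped): 139.06,109.56 66.52,134.39 25.70,153.07 148.10,15.01.

<svg xmlns="http://www.w3.org/2000/svg" width="160.00mm" height="161.39mm" viewBox="0 0 160.00 161.39">
  <polygon points="19.77,7.93 58.79,7.93 58.79,54.54 19.77,54.54" fill="none" stroke="#ff00ff"/>
  <polyline points="139.06,109.56 66.52,134.39 25.70,153.07 148.10,15.01" fill="none" stroke="#0000ff"/>
</svg>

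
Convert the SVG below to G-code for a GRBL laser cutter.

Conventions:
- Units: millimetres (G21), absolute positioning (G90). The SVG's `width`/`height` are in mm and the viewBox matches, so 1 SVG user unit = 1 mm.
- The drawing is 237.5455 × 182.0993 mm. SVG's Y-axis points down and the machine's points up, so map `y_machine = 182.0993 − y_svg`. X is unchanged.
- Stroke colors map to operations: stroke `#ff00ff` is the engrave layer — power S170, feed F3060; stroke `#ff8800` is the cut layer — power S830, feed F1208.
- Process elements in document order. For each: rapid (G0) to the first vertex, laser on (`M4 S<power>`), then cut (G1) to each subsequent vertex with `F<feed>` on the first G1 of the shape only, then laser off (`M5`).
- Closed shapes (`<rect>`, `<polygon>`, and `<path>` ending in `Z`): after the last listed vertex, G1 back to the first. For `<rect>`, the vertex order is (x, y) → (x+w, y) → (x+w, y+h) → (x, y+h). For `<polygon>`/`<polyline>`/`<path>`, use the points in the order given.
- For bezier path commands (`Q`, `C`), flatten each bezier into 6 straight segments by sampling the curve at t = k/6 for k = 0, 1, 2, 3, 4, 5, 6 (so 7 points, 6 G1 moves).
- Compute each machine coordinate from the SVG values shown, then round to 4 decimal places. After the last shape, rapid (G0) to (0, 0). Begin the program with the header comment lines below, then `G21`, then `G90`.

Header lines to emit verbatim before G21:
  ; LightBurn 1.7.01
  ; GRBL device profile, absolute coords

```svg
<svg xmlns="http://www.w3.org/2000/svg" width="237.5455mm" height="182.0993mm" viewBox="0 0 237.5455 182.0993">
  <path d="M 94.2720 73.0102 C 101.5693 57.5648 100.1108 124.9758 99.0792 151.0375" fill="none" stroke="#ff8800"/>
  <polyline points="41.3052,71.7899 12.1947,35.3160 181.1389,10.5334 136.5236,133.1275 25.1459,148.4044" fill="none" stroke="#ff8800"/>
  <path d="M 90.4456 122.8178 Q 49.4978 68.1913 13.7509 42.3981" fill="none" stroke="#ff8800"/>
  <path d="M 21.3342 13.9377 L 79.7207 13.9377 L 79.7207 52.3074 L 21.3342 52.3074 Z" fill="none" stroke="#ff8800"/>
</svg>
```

Since the viewBox matches the mm dimensions, user units are millimetres directly. The only transform is the Y-flip y_m = 182.0993 − y_svg.

Shape 1 is a cubic bezier drawn with `<path>`. Its stroke #ff8800 means cut at S830, F1208. After flipping Y the toolpath is (94.2720,109.0891) → (97.2335,110.4821) → (98.9908,101.5159) → (99.7989,85.6406) → (99.9130,66.3064) → (99.5881,46.9634) → (99.0792,31.0618).

Shape 2 is a open polyline drawn with `<polyline>`. Its stroke #ff8800 means cut at S830, F1208. After flipping Y the toolpath is (41.3052,110.3094) → (12.1947,146.7833) → (181.1389,171.5659) → (136.5236,48.9718) → (25.1459,33.6949).

Shape 3 is a quadratic bezier drawn with `<path>`. Its stroke #ff8800 means cut at S830, F1208. After flipping Y the toolpath is (90.4456,59.2815) → (76.9408,76.6894) → (63.7249,92.4955) → (50.7980,106.6997) → (38.1600,119.3020) → (25.8110,130.3025) → (13.7509,139.7012).

Shape 4 is a rectangle drawn with `<path>`. Its stroke #ff8800 means cut at S830, F1208. After flipping Y the toolpath is (21.3342,168.1616) → (79.7207,168.1616) → (79.7207,129.7919) → (21.3342,129.7919) → (21.3342,168.1616), returning to the start.

; LightBurn 1.7.01
; GRBL device profile, absolute coords
G21
G90
G0 X94.2720 Y109.0891
M4 S830
G1 X97.2335 Y110.4821 F1208
G1 X98.9908 Y101.5159
G1 X99.7989 Y85.6406
G1 X99.9130 Y66.3064
G1 X99.5881 Y46.9634
G1 X99.0792 Y31.0618
M5
G0 X41.3052 Y110.3094
M4 S830
G1 X12.1947 Y146.7833 F1208
G1 X181.1389 Y171.5659
G1 X136.5236 Y48.9718
G1 X25.1459 Y33.6949
M5
G0 X90.4456 Y59.2815
M4 S830
G1 X76.9408 Y76.6894 F1208
G1 X63.7249 Y92.4955
G1 X50.7980 Y106.6997
G1 X38.1600 Y119.3020
G1 X25.8110 Y130.3025
G1 X13.7509 Y139.7012
M5
G0 X21.3342 Y168.1616
M4 S830
G1 X79.7207 Y168.1616 F1208
G1 X79.7207 Y129.7919
G1 X21.3342 Y129.7919
G1 X21.3342 Y168.1616
M5
G0 X0.0000 Y0.0000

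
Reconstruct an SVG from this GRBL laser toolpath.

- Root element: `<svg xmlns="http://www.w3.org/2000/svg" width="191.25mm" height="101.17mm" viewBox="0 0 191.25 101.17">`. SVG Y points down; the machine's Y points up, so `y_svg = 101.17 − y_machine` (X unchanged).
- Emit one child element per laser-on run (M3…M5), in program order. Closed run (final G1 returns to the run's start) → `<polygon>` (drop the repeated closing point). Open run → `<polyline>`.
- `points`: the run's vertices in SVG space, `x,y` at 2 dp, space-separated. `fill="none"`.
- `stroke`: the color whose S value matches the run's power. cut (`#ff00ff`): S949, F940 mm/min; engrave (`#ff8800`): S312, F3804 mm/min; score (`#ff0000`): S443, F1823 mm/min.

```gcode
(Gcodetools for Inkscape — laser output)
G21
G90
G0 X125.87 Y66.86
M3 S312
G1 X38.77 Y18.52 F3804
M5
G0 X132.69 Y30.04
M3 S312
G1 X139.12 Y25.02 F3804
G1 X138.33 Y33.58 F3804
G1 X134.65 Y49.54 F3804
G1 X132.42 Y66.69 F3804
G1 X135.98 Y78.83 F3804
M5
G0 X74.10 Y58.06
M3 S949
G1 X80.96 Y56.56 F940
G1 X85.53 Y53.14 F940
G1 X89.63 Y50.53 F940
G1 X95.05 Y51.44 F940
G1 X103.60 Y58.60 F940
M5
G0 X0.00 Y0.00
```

Each laser-on run becomes one SVG element. Flip Y back into SVG space with y_svg = 101.17 − y_machine.

Run 1: S312 ⇒ engrave layer `#ff8800`. The run is open, so emit a `<polyline>` with points (Y-flipped): 125.87,34.31 38.77,82.65.

Run 2: S312 ⇒ engrave layer `#ff8800`. The run is open, so emit a `<polyline>` with points (Y-flipped): 132.69,71.13 139.12,76.15 138.33,67.59 134.65,51.63 132.42,34.48 135.98,22.34.

Run 3: S949 ⇒ cut layer `#ff00ff`. The run is open, so emit a `<polyline>` with points (Y-flipped): 74.10,43.11 80.96,44.61 85.53,48.03 89.63,50.64 95.05,49.73 103.60,42.57.

<svg xmlns="http://www.w3.org/2000/svg" width="191.25mm" height="101.17mm" viewBox="0 0 191.25 101.17">
  <polyline points="125.87,34.31 38.77,82.65" fill="none" stroke="#ff8800"/>
  <polyline points="132.69,71.13 139.12,76.15 138.33,67.59 134.65,51.63 132.42,34.48 135.98,22.34" fill="none" stroke="#ff8800"/>
  <polyline points="74.10,43.11 80.96,44.61 85.53,48.03 89.63,50.64 95.05,49.73 103.60,42.57" fill="none" stroke="#ff00ff"/>
</svg>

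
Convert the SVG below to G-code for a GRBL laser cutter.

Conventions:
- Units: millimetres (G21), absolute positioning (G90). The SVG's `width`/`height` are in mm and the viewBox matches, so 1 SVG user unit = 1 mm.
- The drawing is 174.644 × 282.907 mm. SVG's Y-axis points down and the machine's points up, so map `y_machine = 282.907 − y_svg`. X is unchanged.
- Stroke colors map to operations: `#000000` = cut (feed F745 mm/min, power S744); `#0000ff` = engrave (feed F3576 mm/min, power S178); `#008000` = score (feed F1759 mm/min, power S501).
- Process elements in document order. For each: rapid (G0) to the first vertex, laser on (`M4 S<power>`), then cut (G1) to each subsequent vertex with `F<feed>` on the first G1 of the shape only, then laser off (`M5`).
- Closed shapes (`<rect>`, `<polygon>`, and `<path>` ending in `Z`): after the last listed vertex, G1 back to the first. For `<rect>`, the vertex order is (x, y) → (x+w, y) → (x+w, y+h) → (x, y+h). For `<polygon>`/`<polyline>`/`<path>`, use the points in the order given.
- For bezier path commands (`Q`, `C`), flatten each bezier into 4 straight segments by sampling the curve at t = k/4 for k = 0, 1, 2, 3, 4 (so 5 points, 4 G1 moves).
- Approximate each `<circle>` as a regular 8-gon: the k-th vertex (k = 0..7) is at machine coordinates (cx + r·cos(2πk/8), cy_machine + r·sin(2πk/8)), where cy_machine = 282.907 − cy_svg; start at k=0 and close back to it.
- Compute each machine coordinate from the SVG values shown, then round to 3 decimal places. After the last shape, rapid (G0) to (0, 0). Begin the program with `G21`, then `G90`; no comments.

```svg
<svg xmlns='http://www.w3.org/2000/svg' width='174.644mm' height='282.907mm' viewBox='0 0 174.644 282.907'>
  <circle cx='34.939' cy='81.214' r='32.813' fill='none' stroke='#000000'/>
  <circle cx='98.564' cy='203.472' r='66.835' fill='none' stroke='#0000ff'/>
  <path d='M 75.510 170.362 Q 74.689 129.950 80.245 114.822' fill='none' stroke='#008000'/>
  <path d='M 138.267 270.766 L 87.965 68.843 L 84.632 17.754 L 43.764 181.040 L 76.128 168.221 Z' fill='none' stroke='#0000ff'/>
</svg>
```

G21
G90
G0 X67.752 Y201.693
M4 S744
G1 X58.141 Y224.895 F745
G1 X34.939 Y234.506
G1 X11.737 Y224.895
G1 X2.126 Y201.693
G1 X11.737 Y178.491
G1 X34.939 Y168.880
G1 X58.141 Y178.491
G1 X67.752 Y201.693
M5
G0 X165.399 Y79.435
M4 S178
G1 X145.823 Y126.694 F3576
G1 X98.564 Y146.270
G1 X51.305 Y126.694
G1 X31.729 Y79.435
G1 X51.305 Y32.176
G1 X98.564 Y12.600
G1 X145.823 Y32.176
G1 X165.399 Y79.435
M5
G0 X75.510 Y112.545
M4 S501
G1 X75.498 Y131.171 F1759
G1 X76.283 Y146.636
G1 X77.866 Y158.941
G1 X80.245 Y168.085
M5
G0 X138.267 Y12.141
M4 S178
G1 X87.965 Y214.064 F3576
G1 X84.632 Y265.153
G1 X43.764 Y101.867
G1 X76.128 Y114.686
G1 X138.267 Y12.141
M5
G0 X0.000 Y0.000

viewBox `0 0 174.644 282.907` with mm width/height → 1 unit = 1 mm. Flip: y_m = 282.907 − y_svg.

**Shape 1** — `<circle>` circle, stroke `#000000` → cut (S744, F745). Machine vertices: (67.752,201.693) → (58.141,224.895) → (34.939,234.506) → (11.737,224.895) → (2.126,201.693) → (11.737,178.491) → (34.939,168.880) → (58.141,178.491) → (67.752,201.693). Closed: final G1 returns to the first vertex.

**Shape 2** — `<circle>` circle, stroke `#0000ff` → engrave (S178, F3576). Machine vertices: (165.399,79.435) → (145.823,126.694) → (98.564,146.270) → (51.305,126.694) → (31.729,79.435) → (51.305,32.176) → (98.564,12.600) → (145.823,32.176) → (165.399,79.435). Closed: final G1 returns to the first vertex.

**Shape 3** — `<path>` quadratic bezier, stroke `#008000` → score (S501, F1759). Control points (SVG): P0=(75.510,170.362), P1=(74.689,129.950), P2=(80.245,114.822); sampled at t=k/4. Machine vertices: (75.510,112.545) → (75.498,131.171) → (76.283,146.636) → (77.866,158.941) → (80.245,168.085). Open path.

**Shape 4** — `<path>` closed polygon, stroke `#0000ff` → engrave (S178, F3576). Machine vertices: (138.267,12.141) → (87.965,214.064) → (84.632,265.153) → (43.764,101.867) → (76.128,114.686) → (138.267,12.141). Closed: final G1 returns to the first vertex.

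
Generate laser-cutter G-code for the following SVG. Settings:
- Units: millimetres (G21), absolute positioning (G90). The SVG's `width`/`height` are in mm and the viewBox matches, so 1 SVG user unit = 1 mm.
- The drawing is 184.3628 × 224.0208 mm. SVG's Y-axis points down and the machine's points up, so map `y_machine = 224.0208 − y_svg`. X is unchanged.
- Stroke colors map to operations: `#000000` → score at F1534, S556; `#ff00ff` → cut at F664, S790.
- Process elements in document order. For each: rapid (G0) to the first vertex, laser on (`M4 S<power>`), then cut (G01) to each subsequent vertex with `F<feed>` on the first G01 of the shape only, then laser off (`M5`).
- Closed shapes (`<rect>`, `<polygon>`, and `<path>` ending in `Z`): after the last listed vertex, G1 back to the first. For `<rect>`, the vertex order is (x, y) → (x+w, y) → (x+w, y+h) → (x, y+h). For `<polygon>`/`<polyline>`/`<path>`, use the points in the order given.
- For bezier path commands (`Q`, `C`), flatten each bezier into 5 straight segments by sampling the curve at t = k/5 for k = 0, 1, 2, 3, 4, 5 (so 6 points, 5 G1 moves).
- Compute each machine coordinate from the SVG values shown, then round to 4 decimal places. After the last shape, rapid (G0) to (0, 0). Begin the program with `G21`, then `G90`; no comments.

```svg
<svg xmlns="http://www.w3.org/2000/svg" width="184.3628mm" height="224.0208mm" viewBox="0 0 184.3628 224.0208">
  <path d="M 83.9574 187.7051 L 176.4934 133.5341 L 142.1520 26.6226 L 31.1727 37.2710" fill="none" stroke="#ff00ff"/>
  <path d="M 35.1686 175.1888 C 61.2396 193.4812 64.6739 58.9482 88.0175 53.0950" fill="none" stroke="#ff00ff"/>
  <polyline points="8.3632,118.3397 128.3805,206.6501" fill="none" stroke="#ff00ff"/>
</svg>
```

G21
G90
G0 X83.9574 Y36.3157
M4 S790
G01 X176.4934 Y90.4867 F664
G01 X142.1520 Y197.3982
G01 X31.1727 Y186.7498
M5
G0 X35.1686 Y48.8320
M4 S790
G01 X48.4352 Y53.9436 F664
G01 X58.3111 Y82.2210
G01 X66.8387 Y120.1520
G01 X76.0601 Y154.2243
G01 X88.0175 Y170.9258
M5
G0 X8.3632 Y105.6811
M4 S790
G01 X128.3805 Y17.3707 F664
M5
G0 X0.0000 Y0.0000

1 u = 1 mm; y_m = 224.0208 − y.

[1] `<path>` open polyline, #ff00ff→cut S790 F664: (83.9574,36.3157) → (176.4934,90.4867) → (142.1520,197.3982) → (31.1727,186.7498)

[2] `<path>` cubic bezier, #ff00ff→cut S790 F664: (35.1686,48.8320) → (48.4352,53.9436) → (58.3111,82.2210) → (66.8387,120.1520) → (76.0601,154.2243) → (88.0175,170.9258)

[3] `<polyline>` line segment, #ff00ff→cut S790 F664: (8.3632,105.6811) → (128.3805,17.3707)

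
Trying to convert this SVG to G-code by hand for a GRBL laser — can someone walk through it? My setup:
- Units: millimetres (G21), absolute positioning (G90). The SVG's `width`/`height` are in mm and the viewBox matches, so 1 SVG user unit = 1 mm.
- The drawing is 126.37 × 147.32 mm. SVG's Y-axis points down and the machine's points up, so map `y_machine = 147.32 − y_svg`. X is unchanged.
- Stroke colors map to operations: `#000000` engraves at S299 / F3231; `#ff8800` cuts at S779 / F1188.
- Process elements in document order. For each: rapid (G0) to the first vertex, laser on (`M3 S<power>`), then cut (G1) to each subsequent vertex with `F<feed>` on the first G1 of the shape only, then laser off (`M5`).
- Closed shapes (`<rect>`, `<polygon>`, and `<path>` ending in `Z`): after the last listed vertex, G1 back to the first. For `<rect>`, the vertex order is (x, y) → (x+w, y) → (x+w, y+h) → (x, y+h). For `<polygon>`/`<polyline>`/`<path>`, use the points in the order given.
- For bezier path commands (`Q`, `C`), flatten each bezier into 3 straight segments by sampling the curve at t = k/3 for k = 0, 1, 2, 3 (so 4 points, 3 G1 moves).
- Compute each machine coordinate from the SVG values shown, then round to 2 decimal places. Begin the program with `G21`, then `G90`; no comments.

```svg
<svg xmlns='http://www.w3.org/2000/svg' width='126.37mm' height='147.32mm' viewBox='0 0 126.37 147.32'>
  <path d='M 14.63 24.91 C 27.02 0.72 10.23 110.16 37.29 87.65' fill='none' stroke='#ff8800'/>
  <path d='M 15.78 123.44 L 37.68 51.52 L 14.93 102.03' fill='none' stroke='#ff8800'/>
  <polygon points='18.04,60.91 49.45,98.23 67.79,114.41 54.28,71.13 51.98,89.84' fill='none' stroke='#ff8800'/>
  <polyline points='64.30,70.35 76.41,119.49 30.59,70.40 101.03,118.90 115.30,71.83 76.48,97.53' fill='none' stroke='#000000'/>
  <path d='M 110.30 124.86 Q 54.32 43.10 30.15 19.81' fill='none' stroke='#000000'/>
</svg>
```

viewBox `0 0 126.37 147.32` with mm width/height → 1 unit = 1 mm. Flip: y_m = 147.32 − y_svg.

**Shape 1** — `<path>` cubic bezier, stroke `#ff8800` → cut (S779, F1188). Control points (SVG): P0=(14.63,24.91), P1=(27.02,0.72), P2=(10.23,110.16), P3=(37.29,87.65); sampled at t=k/3. Machine vertices: (14.63,122.41) → (20.00,111.89) → (22.14,71.31) → (37.29,59.67). Open path.

**Shape 2** — `<path>` open polyline, stroke `#ff8800` → cut (S779, F1188). Machine vertices: (15.78,23.88) → (37.68,95.80) → (14.93,45.29). Open path.

**Shape 3** — `<polygon>` closed polygon, stroke `#ff8800` → cut (S779, F1188). Machine vertices: (18.04,86.41) → (49.45,49.09) → (67.79,32.91) → (54.28,76.19) → (51.98,57.48) → (18.04,86.41). Closed: final G1 returns to the first vertex.

**Shape 4** — `<polyline>` open polyline, stroke `#000000` → engrave (S299, F3231). Machine vertices: (64.30,76.97) → (76.41,27.83) → (30.59,76.92) → (101.03,28.42) → (115.30,75.49) → (76.48,49.79). Open path.

**Shape 5** — `<path>` quadratic bezier, stroke `#000000` → engrave (S299, F3231). Control points (SVG): P0=(110.30,124.86), P1=(54.32,43.10), P2=(30.15,19.81); sampled at t=k/3. Machine vertices: (110.30,22.46) → (76.51,70.47) → (49.80,105.49) → (30.15,127.51). Open path.

G21
G90
G0 X14.63 Y122.41
M3 S779
G1 X20.00 Y111.89 F1188
G1 X22.14 Y71.31
G1 X37.29 Y59.67
M5
G0 X15.78 Y23.88
M3 S779
G1 X37.68 Y95.80 F1188
G1 X14.93 Y45.29
M5
G0 X18.04 Y86.41
M3 S779
G1 X49.45 Y49.09 F1188
G1 X67.79 Y32.91
G1 X54.28 Y76.19
G1 X51.98 Y57.48
G1 X18.04 Y86.41
M5
G0 X64.30 Y76.97
M3 S299
G1 X76.41 Y27.83 F3231
G1 X30.59 Y76.92
G1 X101.03 Y28.42
G1 X115.30 Y75.49
G1 X76.48 Y49.79
M5
G0 X110.30 Y22.46
M3 S299
G1 X76.51 Y70.47 F3231
G1 X49.80 Y105.49
G1 X30.15 Y127.51
M5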